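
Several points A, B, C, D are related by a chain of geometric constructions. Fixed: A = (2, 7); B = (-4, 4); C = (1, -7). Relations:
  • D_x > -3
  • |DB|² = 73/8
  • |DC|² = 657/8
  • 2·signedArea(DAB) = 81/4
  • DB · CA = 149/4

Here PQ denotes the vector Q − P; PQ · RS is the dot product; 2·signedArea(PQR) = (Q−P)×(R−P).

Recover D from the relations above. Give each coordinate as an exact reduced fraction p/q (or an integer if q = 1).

D = (-11/4, 5/4)

1. D_x = -11/4  [2·signedArea(DAB) = 81/4 ∩ DB · CA = 149/4]
2. D_y = 5/4  [2·signedArea(DAB) = 81/4 ∩ DB · CA = 149/4]
   → D = (-11/4, 5/4)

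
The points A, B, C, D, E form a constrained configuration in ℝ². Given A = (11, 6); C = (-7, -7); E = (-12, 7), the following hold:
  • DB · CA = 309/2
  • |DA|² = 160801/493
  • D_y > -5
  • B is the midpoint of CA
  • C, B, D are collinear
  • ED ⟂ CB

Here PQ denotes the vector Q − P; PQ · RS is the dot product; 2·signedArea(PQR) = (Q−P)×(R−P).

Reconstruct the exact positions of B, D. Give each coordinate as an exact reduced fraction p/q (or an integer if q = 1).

1. B_x = 2  [B is the midpoint of CA]
2. B_y = -1/2  [B is the midpoint of CA]
   → B = (2, -1/2)
3. D_x = -1795/493  [C, B, D are collinear ∩ ED ⟂ CB]
4. D_y = -2255/493  [C, B, D are collinear ∩ ED ⟂ CB]
   → D = (-1795/493, -2255/493)

B = (2, -1/2)
D = (-1795/493, -2255/493)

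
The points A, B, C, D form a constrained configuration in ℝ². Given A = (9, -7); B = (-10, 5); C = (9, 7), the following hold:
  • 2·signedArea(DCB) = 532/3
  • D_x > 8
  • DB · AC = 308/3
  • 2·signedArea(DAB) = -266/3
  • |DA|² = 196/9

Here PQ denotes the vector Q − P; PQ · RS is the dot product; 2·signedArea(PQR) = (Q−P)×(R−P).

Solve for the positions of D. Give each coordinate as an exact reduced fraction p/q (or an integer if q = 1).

1. D_x = 9  [2·signedArea(DAB) = -266/3 ∩ DB · AC = 308/3]
2. D_y = -7/3  [2·signedArea(DAB) = -266/3 ∩ DB · AC = 308/3]
   → D = (9, -7/3)

D = (9, -7/3)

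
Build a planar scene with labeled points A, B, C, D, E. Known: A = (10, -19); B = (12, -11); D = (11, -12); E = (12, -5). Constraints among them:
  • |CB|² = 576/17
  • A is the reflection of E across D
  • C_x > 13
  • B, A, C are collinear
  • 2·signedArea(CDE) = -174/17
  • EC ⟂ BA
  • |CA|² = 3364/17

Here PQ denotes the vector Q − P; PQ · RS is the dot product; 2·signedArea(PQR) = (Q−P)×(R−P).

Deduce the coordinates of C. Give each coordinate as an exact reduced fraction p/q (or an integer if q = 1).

C = (228/17, -91/17)

1. C_x = 228/17  [B, A, C are collinear ∩ EC ⟂ BA]
2. C_y = -91/17  [B, A, C are collinear ∩ EC ⟂ BA]
   → C = (228/17, -91/17)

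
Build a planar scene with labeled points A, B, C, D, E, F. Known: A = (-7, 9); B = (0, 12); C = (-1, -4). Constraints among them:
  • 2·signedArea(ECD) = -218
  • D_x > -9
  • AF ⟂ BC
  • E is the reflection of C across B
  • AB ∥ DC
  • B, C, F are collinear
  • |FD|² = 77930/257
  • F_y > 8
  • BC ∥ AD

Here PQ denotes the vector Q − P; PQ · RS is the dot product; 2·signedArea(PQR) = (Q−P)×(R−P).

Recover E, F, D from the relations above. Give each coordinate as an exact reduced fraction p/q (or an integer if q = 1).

D = (-8, -7)
E = (1, 28)
F = (-55/257, 2204/257)

1. E_x = 1  [E is the reflection of C across B]
2. E_y = 28  [E is the reflection of C across B]
   → E = (1, 28)
3. F_x = -55/257  [B, C, F are collinear ∩ AF ⟂ BC]
4. F_y = 2204/257  [B, C, F are collinear ∩ AF ⟂ BC]
   → F = (-55/257, 2204/257)
5. D_x = -8  [AB ∥ DC ∩ BC ∥ AD]
6. D_y = -7  [AB ∥ DC ∩ BC ∥ AD]
   → D = (-8, -7)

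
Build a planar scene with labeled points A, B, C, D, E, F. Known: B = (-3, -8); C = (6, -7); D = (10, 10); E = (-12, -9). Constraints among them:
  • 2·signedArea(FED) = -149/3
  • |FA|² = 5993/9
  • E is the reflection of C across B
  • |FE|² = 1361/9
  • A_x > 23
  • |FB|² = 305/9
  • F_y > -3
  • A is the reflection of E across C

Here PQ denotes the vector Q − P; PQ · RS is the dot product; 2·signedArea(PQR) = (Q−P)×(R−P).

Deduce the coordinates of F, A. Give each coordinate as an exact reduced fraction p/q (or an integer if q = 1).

A = (24, -5)
F = (-5/3, -7/3)

1. F_x = -5/3  [line -19·x + 22·y + 59/3 = 0 ∩ |FE|² = 1361/9]
2. F_y = -7/3  [line -19·x + 22·y + 59/3 = 0 ∩ |FE|² = 1361/9]
   → F = (-5/3, -7/3)
3. A_x = 24  [A is the reflection of E across C]
4. A_y = -5  [A is the reflection of E across C]
   → A = (24, -5)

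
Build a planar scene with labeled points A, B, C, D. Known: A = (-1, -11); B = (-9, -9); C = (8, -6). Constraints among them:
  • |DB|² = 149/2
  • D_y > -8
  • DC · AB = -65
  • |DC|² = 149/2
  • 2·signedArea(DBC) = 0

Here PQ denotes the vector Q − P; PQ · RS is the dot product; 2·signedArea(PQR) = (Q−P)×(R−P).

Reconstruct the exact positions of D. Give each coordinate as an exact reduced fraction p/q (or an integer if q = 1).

1. D_x = -1/2  [2·signedArea(DBC) = 0 ∩ DC · AB = -65]
2. D_y = -15/2  [2·signedArea(DBC) = 0 ∩ DC · AB = -65]
   → D = (-1/2, -15/2)

D = (-1/2, -15/2)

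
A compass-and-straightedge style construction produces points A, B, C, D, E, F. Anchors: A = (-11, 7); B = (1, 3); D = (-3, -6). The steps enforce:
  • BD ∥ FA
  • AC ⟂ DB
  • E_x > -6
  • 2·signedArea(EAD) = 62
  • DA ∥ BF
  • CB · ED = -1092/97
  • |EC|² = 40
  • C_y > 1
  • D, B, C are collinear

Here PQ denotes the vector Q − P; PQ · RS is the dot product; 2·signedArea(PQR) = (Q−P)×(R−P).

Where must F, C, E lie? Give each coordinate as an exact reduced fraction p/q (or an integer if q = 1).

C = (49/97, 183/97)
E = (-5, 5)
F = (-7, 16)

1. F_x = -7  [BD ∥ FA ∩ DA ∥ BF]
2. F_y = 16  [BD ∥ FA ∩ DA ∥ BF]
   → F = (-7, 16)
3. C_x = 49/97  [D, B, C are collinear ∩ AC ⟂ DB]
4. C_y = 183/97  [D, B, C are collinear ∩ AC ⟂ DB]
   → C = (49/97, 183/97)
5. E_x = -5  [2·signedArea(EAD) = 62 ∩ CB · ED = -1092/97]
6. E_y = 5  [2·signedArea(EAD) = 62 ∩ CB · ED = -1092/97]
   → E = (-5, 5)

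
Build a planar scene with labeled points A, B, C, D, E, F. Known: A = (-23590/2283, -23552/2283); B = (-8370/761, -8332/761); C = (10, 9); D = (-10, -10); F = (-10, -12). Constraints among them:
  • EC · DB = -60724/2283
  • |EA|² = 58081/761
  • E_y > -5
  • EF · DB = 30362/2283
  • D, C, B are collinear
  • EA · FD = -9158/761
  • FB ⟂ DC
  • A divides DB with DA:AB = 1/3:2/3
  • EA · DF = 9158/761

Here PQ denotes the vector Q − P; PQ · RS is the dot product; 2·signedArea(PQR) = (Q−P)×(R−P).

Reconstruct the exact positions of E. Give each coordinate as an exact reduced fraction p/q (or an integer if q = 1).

1. E_x = -9130/2283  [EC · DB = -60724/2283 ∩ EA · FD = -9158/761]
2. E_y = -9815/2283  [EC · DB = -60724/2283 ∩ EA · FD = -9158/761]
   → E = (-9130/2283, -9815/2283)

E = (-9130/2283, -9815/2283)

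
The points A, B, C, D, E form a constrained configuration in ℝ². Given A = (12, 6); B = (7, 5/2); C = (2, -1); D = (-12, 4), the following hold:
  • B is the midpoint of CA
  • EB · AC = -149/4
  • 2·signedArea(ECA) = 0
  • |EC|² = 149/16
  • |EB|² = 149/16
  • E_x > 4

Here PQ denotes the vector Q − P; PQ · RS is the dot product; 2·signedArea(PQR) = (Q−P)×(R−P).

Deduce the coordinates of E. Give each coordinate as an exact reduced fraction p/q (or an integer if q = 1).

1. E_x = 9/2  [2·signedArea(ECA) = 0 ∩ EB · AC = -149/4]
2. E_y = 3/4  [2·signedArea(ECA) = 0 ∩ EB · AC = -149/4]
   → E = (9/2, 3/4)

E = (9/2, 3/4)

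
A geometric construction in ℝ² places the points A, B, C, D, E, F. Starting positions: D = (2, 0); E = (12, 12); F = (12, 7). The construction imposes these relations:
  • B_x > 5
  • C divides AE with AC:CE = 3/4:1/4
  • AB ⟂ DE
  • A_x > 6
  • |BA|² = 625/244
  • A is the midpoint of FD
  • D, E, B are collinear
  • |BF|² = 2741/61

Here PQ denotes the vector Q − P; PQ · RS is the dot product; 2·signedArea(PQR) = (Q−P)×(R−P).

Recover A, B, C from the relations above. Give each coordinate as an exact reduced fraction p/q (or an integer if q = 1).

1. A_x = 7  [A is the midpoint of FD]
2. A_y = 7/2  [A is the midpoint of FD]
   → A = (7, 7/2)
3. B_x = 352/61  [D, E, B are collinear ∩ AB ⟂ DE]
4. B_y = 276/61  [D, E, B are collinear ∩ AB ⟂ DE]
   → B = (352/61, 276/61)
5. C_x = 43/4  [C divides AE with AC:CE = 3/4:1/4]
6. C_y = 79/8  [C divides AE with AC:CE = 3/4:1/4]
   → C = (43/4, 79/8)

A = (7, 7/2)
B = (352/61, 276/61)
C = (43/4, 79/8)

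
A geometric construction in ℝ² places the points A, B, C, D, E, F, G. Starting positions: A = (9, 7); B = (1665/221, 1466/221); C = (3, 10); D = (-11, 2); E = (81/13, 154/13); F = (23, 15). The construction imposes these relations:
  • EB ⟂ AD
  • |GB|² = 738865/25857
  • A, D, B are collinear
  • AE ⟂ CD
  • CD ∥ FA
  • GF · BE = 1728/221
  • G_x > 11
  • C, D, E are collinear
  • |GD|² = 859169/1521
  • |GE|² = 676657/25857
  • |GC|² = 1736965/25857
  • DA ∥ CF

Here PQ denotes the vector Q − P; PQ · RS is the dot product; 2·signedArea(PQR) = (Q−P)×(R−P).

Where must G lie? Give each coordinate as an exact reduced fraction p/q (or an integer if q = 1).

G = (7411/663, 6991/663)

1. G_x = 7411/663  [line 288/221·x + -1152/221·y + 8928/221 = 0 ∩ |GB|² = 738865/25857]
2. G_y = 6991/663  [line 288/221·x + -1152/221·y + 8928/221 = 0 ∩ |GB|² = 738865/25857]
   → G = (7411/663, 6991/663)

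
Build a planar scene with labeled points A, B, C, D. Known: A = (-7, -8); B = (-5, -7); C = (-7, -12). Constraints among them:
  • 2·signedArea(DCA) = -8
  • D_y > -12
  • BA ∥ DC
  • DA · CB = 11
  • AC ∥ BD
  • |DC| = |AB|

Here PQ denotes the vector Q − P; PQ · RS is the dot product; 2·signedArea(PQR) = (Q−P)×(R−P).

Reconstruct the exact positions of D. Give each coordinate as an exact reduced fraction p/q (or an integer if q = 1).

1. D_x = -5  [BA ∥ DC ∩ AC ∥ BD]
2. D_y = -11  [BA ∥ DC ∩ AC ∥ BD]
   → D = (-5, -11)

D = (-5, -11)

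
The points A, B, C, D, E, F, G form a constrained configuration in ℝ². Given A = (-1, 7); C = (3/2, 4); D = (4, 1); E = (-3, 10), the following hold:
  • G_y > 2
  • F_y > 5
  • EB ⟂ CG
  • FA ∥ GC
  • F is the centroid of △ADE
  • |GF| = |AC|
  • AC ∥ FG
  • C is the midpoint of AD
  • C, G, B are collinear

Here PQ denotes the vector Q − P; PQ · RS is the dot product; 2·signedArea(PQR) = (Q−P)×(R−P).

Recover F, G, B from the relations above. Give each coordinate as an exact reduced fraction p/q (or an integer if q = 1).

B = (-15/4, 37/4)
F = (0, 6)
G = (5/2, 3)

1. F_x = 0  [F is the centroid of △ADE]
2. F_y = 6  [F is the centroid of △ADE]
   → F = (0, 6)
3. G_x = 5/2  [FA ∥ GC ∩ AC ∥ FG]
4. G_y = 3  [FA ∥ GC ∩ AC ∥ FG]
   → G = (5/2, 3)
5. B_x = -15/4  [C, G, B are collinear ∩ EB ⟂ CG]
6. B_y = 37/4  [C, G, B are collinear ∩ EB ⟂ CG]
   → B = (-15/4, 37/4)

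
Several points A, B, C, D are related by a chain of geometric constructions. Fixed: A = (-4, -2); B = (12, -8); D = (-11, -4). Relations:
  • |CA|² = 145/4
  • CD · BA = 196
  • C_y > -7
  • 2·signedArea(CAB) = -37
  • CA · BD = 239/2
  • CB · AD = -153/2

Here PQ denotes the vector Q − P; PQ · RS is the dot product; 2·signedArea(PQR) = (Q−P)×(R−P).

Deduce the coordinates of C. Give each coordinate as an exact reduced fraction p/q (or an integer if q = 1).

1. C_x = 1/2  [CB · AD = -153/2 ∩ CD · BA = 196]
2. C_y = -6  [CB · AD = -153/2 ∩ CD · BA = 196]
   → C = (1/2, -6)

C = (1/2, -6)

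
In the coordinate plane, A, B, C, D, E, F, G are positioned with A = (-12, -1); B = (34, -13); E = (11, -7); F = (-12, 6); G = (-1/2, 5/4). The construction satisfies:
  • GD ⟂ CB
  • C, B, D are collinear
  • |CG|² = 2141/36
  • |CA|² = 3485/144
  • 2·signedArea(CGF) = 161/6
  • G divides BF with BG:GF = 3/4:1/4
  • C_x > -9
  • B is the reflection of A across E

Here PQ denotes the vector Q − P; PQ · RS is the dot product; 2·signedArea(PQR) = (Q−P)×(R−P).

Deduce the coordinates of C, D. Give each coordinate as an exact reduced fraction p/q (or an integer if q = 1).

C = (-49/6, 25/12)
D = (-638489/577594, -511199/1155188)

1. C_x = -49/6  [line -19/4·x + -23/2·y + -89/6 = 0 ∩ |CA|² = 3485/144]
2. C_y = 25/12  [line -19/4·x + -23/2·y + -89/6 = 0 ∩ |CA|² = 3485/144]
   → C = (-49/6, 25/12)
3. D_x = -638489/577594  [C, B, D are collinear ∩ GD ⟂ CB]
4. D_y = -511199/1155188  [C, B, D are collinear ∩ GD ⟂ CB]
   → D = (-638489/577594, -511199/1155188)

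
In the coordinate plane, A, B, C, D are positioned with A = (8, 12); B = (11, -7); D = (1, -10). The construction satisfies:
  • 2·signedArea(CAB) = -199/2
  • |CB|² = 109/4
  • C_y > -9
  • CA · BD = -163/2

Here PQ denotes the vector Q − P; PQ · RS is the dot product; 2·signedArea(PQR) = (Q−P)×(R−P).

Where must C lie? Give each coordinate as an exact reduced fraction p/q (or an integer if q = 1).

C = (6, -17/2)

1. C_x = 6  [2·signedArea(CAB) = -199/2 ∩ CA · BD = -163/2]
2. C_y = -17/2  [2·signedArea(CAB) = -199/2 ∩ CA · BD = -163/2]
   → C = (6, -17/2)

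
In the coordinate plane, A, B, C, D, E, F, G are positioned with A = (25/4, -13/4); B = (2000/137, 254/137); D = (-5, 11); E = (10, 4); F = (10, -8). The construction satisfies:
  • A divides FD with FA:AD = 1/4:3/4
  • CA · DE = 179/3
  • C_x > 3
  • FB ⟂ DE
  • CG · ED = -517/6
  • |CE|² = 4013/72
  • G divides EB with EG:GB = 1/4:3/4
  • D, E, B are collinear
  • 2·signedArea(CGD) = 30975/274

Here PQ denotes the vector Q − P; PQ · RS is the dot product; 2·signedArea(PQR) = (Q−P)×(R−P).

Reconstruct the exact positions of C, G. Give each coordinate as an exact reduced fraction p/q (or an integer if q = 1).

C = (15/4, -1/12)
G = (3055/274, 949/274)

1. G_x = 3055/274  [G divides EB with EG:GB = 1/4:3/4]
2. G_y = 949/274  [G divides EB with EG:GB = 1/4:3/4]
   → G = (3055/274, 949/274)
3. C_x = 15/4  [CG · ED = -517/6 ∩ 2·signedArea(CGD) = 30975/274]
4. C_y = -1/12  [CG · ED = -517/6 ∩ 2·signedArea(CGD) = 30975/274]
   → C = (15/4, -1/12)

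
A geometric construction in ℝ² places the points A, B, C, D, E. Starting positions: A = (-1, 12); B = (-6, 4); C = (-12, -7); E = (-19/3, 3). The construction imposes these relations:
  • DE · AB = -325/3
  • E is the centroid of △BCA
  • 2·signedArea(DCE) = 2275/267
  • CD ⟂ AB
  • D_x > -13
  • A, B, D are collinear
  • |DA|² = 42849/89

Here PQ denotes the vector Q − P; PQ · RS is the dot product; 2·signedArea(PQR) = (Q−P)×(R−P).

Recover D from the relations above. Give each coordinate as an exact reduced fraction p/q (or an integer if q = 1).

D = (-1124/89, -588/89)

1. D_x = -1124/89  [A, B, D are collinear ∩ CD ⟂ AB]
2. D_y = -588/89  [A, B, D are collinear ∩ CD ⟂ AB]
   → D = (-1124/89, -588/89)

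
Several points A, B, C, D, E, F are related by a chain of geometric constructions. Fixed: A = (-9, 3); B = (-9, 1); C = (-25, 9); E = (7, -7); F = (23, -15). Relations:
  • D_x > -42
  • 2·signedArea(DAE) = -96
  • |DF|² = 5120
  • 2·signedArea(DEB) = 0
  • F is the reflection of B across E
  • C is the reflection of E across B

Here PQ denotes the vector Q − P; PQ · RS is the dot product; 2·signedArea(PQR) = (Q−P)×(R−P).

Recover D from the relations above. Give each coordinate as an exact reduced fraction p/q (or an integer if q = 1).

1. D_x = -41  [2·signedArea(DEB) = 0 ∩ 2·signedArea(DAE) = -96]
2. D_y = 17  [2·signedArea(DEB) = 0 ∩ 2·signedArea(DAE) = -96]
   → D = (-41, 17)

D = (-41, 17)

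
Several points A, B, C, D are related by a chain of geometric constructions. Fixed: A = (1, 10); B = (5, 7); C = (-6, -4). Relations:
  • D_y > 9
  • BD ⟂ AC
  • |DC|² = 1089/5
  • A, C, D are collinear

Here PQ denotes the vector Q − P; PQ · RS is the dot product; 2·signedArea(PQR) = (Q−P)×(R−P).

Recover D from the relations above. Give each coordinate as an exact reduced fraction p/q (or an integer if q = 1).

1. D_x = 3/5  [A, C, D are collinear ∩ BD ⟂ AC]
2. D_y = 46/5  [A, C, D are collinear ∩ BD ⟂ AC]
   → D = (3/5, 46/5)

D = (3/5, 46/5)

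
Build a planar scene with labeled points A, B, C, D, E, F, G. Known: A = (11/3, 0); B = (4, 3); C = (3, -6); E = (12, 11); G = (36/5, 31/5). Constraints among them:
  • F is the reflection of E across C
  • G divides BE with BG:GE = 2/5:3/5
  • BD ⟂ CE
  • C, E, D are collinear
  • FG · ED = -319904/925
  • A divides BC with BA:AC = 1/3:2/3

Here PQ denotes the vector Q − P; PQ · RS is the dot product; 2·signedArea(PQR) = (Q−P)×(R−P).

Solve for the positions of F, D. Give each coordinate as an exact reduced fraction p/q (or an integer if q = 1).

1. F_x = -6  [F is the reflection of E across C]
2. F_y = -23  [F is the reflection of E across C]
   → F = (-6, -23)
3. D_x = 1284/185  [C, E, D are collinear ∩ BD ⟂ CE]
4. D_y = 267/185  [C, E, D are collinear ∩ BD ⟂ CE]
   → D = (1284/185, 267/185)

D = (1284/185, 267/185)
F = (-6, -23)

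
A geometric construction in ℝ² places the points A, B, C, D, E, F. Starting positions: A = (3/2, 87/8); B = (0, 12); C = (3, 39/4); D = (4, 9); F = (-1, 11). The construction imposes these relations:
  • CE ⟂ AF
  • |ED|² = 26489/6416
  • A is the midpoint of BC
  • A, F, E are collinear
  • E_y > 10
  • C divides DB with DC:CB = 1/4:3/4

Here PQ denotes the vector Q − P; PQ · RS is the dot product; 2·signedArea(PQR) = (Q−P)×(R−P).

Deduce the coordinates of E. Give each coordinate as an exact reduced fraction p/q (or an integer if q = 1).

E = (1224/401, 17319/1604)

1. E_x = 1224/401  [A, F, E are collinear ∩ CE ⟂ AF]
2. E_y = 17319/1604  [A, F, E are collinear ∩ CE ⟂ AF]
   → E = (1224/401, 17319/1604)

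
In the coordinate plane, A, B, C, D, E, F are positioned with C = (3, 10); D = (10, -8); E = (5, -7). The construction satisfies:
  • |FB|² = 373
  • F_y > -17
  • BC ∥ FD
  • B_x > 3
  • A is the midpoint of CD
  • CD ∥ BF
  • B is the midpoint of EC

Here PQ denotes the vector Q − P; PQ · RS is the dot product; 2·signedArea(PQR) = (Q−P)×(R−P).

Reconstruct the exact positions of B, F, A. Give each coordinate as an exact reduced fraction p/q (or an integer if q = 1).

1. B_x = 4  [B is the midpoint of EC]
2. B_y = 3/2  [B is the midpoint of EC]
   → B = (4, 3/2)
3. F_x = 11  [BC ∥ FD ∩ CD ∥ BF]
4. F_y = -33/2  [BC ∥ FD ∩ CD ∥ BF]
   → F = (11, -33/2)
5. A_x = 13/2  [A is the midpoint of CD]
6. A_y = 1  [A is the midpoint of CD]
   → A = (13/2, 1)

A = (13/2, 1)
B = (4, 3/2)
F = (11, -33/2)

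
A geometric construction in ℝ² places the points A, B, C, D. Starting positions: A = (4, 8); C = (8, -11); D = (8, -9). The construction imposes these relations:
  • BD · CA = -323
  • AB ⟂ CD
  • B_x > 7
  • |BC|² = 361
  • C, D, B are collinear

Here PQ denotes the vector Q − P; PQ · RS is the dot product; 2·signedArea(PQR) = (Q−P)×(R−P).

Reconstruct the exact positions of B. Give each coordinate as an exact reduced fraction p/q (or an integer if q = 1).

1. B_x = 8  [C, D, B are collinear ∩ AB ⟂ CD]
2. B_y = 8  [C, D, B are collinear ∩ AB ⟂ CD]
   → B = (8, 8)

B = (8, 8)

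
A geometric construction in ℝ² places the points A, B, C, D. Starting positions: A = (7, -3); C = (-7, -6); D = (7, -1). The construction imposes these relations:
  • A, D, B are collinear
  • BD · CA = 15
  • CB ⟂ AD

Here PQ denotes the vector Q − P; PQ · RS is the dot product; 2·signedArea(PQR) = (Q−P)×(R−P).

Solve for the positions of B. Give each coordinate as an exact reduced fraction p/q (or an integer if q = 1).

B = (7, -6)

1. B_x = 7  [A, D, B are collinear ∩ CB ⟂ AD]
2. B_y = -6  [A, D, B are collinear ∩ CB ⟂ AD]
   → B = (7, -6)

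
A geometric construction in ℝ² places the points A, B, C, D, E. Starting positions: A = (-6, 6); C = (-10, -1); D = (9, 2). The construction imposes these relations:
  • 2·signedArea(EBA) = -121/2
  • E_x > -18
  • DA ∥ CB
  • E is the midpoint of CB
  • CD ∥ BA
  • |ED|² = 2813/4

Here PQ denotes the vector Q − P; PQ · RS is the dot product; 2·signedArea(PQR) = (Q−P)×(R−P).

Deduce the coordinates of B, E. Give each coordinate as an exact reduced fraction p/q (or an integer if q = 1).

1. B_x = -25  [CD ∥ BA ∩ DA ∥ CB]
2. B_y = 3  [CD ∥ BA ∩ DA ∥ CB]
   → B = (-25, 3)
3. E_x = -35/2  [E is the midpoint of CB]
4. E_y = 1  [E is the midpoint of CB]
   → E = (-35/2, 1)

B = (-25, 3)
E = (-35/2, 1)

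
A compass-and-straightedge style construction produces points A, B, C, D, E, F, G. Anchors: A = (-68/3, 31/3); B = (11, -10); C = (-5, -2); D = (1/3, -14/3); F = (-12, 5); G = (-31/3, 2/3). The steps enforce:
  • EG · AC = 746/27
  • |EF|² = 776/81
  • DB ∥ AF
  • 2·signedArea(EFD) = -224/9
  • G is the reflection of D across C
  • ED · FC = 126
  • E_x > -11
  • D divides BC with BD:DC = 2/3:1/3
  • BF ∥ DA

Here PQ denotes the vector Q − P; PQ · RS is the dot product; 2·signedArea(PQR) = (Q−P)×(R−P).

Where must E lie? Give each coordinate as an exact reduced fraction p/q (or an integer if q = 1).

E = (-98/9, 19/9)

1. E_x = -98/9  [ED · FC = 126 ∩ EG · AC = 746/27]
2. E_y = 19/9  [ED · FC = 126 ∩ EG · AC = 746/27]
   → E = (-98/9, 19/9)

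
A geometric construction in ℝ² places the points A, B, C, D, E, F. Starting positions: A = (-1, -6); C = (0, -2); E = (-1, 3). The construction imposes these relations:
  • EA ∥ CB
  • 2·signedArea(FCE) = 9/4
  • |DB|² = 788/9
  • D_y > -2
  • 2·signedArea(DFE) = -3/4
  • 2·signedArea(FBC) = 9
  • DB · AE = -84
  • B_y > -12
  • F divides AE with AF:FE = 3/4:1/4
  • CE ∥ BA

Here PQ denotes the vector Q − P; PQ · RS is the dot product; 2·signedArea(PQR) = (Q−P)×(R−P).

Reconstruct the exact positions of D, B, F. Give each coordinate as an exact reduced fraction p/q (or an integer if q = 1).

1. B_x = 0  [CE ∥ BA ∩ EA ∥ CB]
2. B_y = -11  [CE ∥ BA ∩ EA ∥ CB]
   → B = (0, -11)
3. F_x = -1  [F divides AE with AF:FE = 3/4:1/4]
4. F_y = 3/4  [F divides AE with AF:FE = 3/4:1/4]
   → F = (-1, 3/4)
5. D_x = -2/3  [DB · AE = -84 ∩ 2·signedArea(DFE) = -3/4]
6. D_y = -5/3  [DB · AE = -84 ∩ 2·signedArea(DFE) = -3/4]
   → D = (-2/3, -5/3)

B = (0, -11)
D = (-2/3, -5/3)
F = (-1, 3/4)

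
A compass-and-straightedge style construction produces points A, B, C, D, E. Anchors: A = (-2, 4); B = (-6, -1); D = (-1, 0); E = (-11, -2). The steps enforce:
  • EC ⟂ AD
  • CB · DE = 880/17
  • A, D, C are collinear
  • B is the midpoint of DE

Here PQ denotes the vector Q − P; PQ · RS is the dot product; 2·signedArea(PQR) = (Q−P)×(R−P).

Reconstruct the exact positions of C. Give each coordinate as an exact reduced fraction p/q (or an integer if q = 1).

1. C_x = -19/17  [A, D, C are collinear ∩ EC ⟂ AD]
2. C_y = 8/17  [A, D, C are collinear ∩ EC ⟂ AD]
   → C = (-19/17, 8/17)

C = (-19/17, 8/17)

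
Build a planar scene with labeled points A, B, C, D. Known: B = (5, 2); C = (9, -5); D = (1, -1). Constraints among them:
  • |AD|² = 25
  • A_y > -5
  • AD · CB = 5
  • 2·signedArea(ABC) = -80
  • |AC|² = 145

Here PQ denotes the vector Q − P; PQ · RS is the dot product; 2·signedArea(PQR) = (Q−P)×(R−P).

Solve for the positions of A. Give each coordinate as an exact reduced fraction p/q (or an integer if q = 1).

A = (-3, -4)

1. A_x = -3  [2·signedArea(ABC) = -80 ∩ AD · CB = 5]
2. A_y = -4  [2·signedArea(ABC) = -80 ∩ AD · CB = 5]
   → A = (-3, -4)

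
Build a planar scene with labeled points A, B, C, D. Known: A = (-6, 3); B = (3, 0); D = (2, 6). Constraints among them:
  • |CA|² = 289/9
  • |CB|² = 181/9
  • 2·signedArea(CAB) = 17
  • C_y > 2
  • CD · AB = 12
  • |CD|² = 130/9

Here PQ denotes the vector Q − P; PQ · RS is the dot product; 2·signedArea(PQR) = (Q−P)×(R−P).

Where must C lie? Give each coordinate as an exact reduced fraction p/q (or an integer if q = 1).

C = (-1/3, 3)

1. C_x = -1/3  [2·signedArea(CAB) = 17 ∩ CD · AB = 12]
2. C_y = 3  [2·signedArea(CAB) = 17 ∩ CD · AB = 12]
   → C = (-1/3, 3)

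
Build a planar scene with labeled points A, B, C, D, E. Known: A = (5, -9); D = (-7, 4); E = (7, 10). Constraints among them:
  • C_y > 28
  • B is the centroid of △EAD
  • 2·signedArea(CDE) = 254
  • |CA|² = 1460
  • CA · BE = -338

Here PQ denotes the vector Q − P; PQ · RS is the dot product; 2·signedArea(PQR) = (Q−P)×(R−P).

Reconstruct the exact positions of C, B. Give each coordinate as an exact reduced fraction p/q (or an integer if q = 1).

B = (5/3, 5/3)
C = (9, 29)

1. C_x = 9  [line -6·x + 14·y + -352 = 0 ∩ |CA|² = 1460]
2. C_y = 29  [line -6·x + 14·y + -352 = 0 ∩ |CA|² = 1460]
   → C = (9, 29)
3. B_x = 5/3  [CA · BE = -338 ∩ B is the centroid of △EAD]
4. B_y = 5/3  [CA · BE = -338 ∩ B is the centroid of △EAD]
   → B = (5/3, 5/3)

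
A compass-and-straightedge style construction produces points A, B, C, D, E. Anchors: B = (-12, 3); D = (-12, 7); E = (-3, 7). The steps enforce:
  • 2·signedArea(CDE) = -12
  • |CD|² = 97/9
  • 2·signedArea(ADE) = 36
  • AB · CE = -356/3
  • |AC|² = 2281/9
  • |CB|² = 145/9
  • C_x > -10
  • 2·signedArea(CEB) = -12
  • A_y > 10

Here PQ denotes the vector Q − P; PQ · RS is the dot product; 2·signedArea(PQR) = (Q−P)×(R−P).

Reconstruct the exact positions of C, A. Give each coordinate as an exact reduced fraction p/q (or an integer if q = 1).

1. C_x = -9  [2·signedArea(CDE) = -12 ∩ 2·signedArea(CEB) = -12]
2. C_y = 17/3  [2·signedArea(CDE) = -12 ∩ 2·signedArea(CEB) = -12]
   → C = (-9, 17/3)
3. A_x = 6  [2·signedArea(ADE) = 36 ∩ AB · CE = -356/3]
4. A_y = 11  [2·signedArea(ADE) = 36 ∩ AB · CE = -356/3]
   → A = (6, 11)

A = (6, 11)
C = (-9, 17/3)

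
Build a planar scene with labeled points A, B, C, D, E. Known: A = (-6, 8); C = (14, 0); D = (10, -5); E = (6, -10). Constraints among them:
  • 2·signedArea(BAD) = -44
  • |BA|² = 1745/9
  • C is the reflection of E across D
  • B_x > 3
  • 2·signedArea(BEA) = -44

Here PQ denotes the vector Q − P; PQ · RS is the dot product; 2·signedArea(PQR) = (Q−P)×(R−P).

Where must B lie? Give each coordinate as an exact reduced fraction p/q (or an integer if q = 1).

B = (10/3, -7/3)

1. B_x = 10/3  [2·signedArea(BAD) = -44 ∩ 2·signedArea(BEA) = -44]
2. B_y = -7/3  [2·signedArea(BAD) = -44 ∩ 2·signedArea(BEA) = -44]
   → B = (10/3, -7/3)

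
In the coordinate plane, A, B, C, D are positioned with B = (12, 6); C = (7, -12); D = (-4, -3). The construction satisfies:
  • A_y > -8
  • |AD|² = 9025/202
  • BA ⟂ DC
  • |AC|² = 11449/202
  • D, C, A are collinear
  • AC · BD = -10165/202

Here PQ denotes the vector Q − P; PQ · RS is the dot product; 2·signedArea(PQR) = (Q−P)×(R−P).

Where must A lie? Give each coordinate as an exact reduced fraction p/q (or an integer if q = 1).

A = (237/202, -1461/202)

1. A_x = 237/202  [D, C, A are collinear ∩ BA ⟂ DC]
2. A_y = -1461/202  [D, C, A are collinear ∩ BA ⟂ DC]
   → A = (237/202, -1461/202)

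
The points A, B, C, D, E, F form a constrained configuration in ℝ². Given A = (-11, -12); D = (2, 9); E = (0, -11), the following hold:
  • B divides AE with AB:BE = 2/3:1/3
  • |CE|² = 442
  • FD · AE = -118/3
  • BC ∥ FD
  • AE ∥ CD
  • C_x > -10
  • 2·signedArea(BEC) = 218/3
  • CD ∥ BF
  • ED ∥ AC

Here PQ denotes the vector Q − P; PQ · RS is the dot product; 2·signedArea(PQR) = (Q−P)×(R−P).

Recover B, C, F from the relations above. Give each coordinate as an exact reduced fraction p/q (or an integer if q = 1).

B = (-11/3, -34/3)
C = (-9, 8)
F = (22/3, -31/3)

1. B_x = -11/3  [B divides AE with AB:BE = 2/3:1/3]
2. B_y = -34/3  [B divides AE with AB:BE = 2/3:1/3]
   → B = (-11/3, -34/3)
3. C_x = -9  [AE ∥ CD ∩ ED ∥ AC]
4. C_y = 8  [AE ∥ CD ∩ ED ∥ AC]
   → C = (-9, 8)
5. F_x = 22/3  [BC ∥ FD ∩ CD ∥ BF]
6. F_y = -31/3  [BC ∥ FD ∩ CD ∥ BF]
   → F = (22/3, -31/3)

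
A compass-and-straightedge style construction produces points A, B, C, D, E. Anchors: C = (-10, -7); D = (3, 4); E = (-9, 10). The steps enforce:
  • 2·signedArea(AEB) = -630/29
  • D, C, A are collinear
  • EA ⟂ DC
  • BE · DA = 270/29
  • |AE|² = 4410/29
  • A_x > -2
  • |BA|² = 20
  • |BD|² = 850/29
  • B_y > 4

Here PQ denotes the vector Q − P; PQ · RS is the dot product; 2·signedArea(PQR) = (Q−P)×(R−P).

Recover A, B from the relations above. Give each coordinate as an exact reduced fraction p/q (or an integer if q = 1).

1. A_x = -30/29  [D, C, A are collinear ∩ EA ⟂ DC]
2. A_y = 17/29  [D, C, A are collinear ∩ EA ⟂ DC]
   → A = (-30/29, 17/29)
3. B_x = -68/29  [line 117/29·x + 99/29·y + -207/29 = 0 ∩ |BD|² = 850/29]
4. B_y = 141/29  [line 117/29·x + 99/29·y + -207/29 = 0 ∩ |BD|² = 850/29]
   → B = (-68/29, 141/29)

A = (-30/29, 17/29)
B = (-68/29, 141/29)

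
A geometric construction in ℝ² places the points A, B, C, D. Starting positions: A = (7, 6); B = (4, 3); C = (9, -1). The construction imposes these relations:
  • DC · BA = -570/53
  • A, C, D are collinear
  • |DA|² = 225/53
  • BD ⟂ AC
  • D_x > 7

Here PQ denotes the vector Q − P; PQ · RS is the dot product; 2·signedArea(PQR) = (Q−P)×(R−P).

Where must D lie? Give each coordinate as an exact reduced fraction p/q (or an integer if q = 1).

D = (401/53, 213/53)

1. D_x = 401/53  [A, C, D are collinear ∩ BD ⟂ AC]
2. D_y = 213/53  [A, C, D are collinear ∩ BD ⟂ AC]
   → D = (401/53, 213/53)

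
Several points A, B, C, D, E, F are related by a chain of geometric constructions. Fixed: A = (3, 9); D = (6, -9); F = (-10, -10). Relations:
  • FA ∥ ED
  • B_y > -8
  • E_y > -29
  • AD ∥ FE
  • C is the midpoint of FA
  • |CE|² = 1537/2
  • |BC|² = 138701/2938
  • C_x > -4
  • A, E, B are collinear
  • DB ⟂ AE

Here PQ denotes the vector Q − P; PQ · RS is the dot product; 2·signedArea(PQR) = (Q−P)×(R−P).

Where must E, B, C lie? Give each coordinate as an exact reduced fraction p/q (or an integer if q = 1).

1. E_x = -7  [FA ∥ ED ∩ AD ∥ FE]
2. E_y = -28  [FA ∥ ED ∩ AD ∥ FE]
   → E = (-7, -28)
3. B_x = -1953/1469  [A, E, B are collinear ∩ DB ⟂ AE]
4. B_y = -10311/1469  [A, E, B are collinear ∩ DB ⟂ AE]
   → B = (-1953/1469, -10311/1469)
5. C_x = -7/2  [C is the midpoint of FA]
6. C_y = -1/2  [C is the midpoint of FA]
   → C = (-7/2, -1/2)

B = (-1953/1469, -10311/1469)
C = (-7/2, -1/2)
E = (-7, -28)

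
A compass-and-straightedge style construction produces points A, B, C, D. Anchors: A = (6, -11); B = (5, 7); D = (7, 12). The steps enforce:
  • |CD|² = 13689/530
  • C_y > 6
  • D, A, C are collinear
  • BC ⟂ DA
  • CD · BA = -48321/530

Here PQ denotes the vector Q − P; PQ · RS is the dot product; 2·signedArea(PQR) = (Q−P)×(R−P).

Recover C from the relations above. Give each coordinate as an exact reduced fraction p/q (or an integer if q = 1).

1. C_x = 3593/530  [D, A, C are collinear ∩ BC ⟂ DA]
2. C_y = 3669/530  [D, A, C are collinear ∩ BC ⟂ DA]
   → C = (3593/530, 3669/530)

C = (3593/530, 3669/530)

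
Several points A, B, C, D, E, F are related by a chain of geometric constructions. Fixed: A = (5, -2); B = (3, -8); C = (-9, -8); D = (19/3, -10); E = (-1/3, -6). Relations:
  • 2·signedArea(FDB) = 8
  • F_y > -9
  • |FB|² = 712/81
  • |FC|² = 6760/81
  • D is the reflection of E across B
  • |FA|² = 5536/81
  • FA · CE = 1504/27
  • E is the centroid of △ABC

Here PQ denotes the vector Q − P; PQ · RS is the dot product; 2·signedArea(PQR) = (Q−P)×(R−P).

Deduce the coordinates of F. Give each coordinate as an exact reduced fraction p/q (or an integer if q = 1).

F = (1/9, -26/3)

1. F_x = 1/9  [2·signedArea(FDB) = 8 ∩ FA · CE = 1504/27]
2. F_y = -26/3  [2·signedArea(FDB) = 8 ∩ FA · CE = 1504/27]
   → F = (1/9, -26/3)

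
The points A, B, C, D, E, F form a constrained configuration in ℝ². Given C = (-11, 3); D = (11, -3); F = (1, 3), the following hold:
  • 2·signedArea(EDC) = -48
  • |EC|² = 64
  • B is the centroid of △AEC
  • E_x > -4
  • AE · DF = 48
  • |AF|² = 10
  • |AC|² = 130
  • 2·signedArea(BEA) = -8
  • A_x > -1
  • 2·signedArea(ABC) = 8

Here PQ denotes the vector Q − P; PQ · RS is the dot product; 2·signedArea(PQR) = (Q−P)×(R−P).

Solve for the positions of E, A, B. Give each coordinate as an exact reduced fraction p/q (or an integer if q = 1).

1. E_x = -3  [line -6·x + -22·y + 48 = 0 ∩ |EC|² = 64]
2. E_y = 3  [line -6·x + -22·y + 48 = 0 ∩ |EC|² = 64]
   → E = (-3, 3)
3. A_x = 0  [line 10·x + -6·y + 0 = 0 ∩ |AC|² = 130]
4. A_y = 0  [line 10·x + -6·y + 0 = 0 ∩ |AC|² = 130]
   → A = (0, 0)
5. B_x = -14/3  [B is the centroid of △AEC]
6. B_y = 2  [B is the centroid of △AEC]
   → B = (-14/3, 2)

A = (0, 0)
B = (-14/3, 2)
E = (-3, 3)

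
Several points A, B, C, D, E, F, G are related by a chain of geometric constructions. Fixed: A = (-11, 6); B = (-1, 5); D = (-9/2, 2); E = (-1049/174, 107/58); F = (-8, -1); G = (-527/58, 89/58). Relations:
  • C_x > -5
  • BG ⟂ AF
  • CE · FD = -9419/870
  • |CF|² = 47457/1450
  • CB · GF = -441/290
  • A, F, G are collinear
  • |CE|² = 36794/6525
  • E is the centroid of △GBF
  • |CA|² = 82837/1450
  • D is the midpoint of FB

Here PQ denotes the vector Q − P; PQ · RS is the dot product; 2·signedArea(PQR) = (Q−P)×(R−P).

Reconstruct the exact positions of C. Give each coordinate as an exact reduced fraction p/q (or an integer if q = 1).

1. C_x = -233/58  [CB · GF = -441/290 ∩ CE · FD = -9419/870]
2. C_y = 901/290  [CB · GF = -441/290 ∩ CE · FD = -9419/870]
   → C = (-233/58, 901/290)

C = (-233/58, 901/290)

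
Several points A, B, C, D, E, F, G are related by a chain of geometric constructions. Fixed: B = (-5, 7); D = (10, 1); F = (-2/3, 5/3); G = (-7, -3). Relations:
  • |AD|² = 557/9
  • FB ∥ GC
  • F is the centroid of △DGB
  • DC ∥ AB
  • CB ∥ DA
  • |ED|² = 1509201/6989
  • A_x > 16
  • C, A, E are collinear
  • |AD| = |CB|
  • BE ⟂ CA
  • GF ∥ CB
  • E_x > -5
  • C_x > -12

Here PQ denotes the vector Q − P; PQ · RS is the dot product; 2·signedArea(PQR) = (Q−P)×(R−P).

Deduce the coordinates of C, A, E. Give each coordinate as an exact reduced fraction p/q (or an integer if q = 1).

1. C_x = -34/3  [GF ∥ CB ∩ FB ∥ GC]
2. C_y = 7/3  [GF ∥ CB ∩ FB ∥ GC]
   → C = (-34/3, 7/3)
3. A_x = 49/3  [DC ∥ AB ∩ CB ∥ DA]
4. A_y = 17/3  [DC ∥ AB ∩ CB ∥ DA]
   → A = (49/3, 17/3)
5. E_x = -31705/6989  [C, A, E are collinear ∩ BE ⟂ CA]
6. E_y = 22031/6989  [C, A, E are collinear ∩ BE ⟂ CA]
   → E = (-31705/6989, 22031/6989)

A = (49/3, 17/3)
C = (-34/3, 7/3)
E = (-31705/6989, 22031/6989)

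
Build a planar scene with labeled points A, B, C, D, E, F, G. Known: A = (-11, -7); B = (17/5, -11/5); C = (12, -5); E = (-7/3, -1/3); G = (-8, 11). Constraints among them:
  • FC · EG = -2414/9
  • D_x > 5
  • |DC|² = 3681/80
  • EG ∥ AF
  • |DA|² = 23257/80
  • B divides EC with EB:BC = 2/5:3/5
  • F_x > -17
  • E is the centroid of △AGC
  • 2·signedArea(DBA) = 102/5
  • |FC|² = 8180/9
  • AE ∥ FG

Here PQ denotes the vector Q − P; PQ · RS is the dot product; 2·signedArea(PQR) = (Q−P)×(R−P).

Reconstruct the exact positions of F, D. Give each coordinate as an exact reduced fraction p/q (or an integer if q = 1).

D = (111/20, -29/10)
F = (-50/3, 13/3)

1. F_x = -50/3  [AE ∥ FG ∩ EG ∥ AF]
2. F_y = 13/3  [AE ∥ FG ∩ EG ∥ AF]
   → F = (-50/3, 13/3)
3. D_x = 111/20  [line 24/5·x + -72/5·y + -342/5 = 0 ∩ |DA|² = 23257/80]
4. D_y = -29/10  [line 24/5·x + -72/5·y + -342/5 = 0 ∩ |DA|² = 23257/80]
   → D = (111/20, -29/10)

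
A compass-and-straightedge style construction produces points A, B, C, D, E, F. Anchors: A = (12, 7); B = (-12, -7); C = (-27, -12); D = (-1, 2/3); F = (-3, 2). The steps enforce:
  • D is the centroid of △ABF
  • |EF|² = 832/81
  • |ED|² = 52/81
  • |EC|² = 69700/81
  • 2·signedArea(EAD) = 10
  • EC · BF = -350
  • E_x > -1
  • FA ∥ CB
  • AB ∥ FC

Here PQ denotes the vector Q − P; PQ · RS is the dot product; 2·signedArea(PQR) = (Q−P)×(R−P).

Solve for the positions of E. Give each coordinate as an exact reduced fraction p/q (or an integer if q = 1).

E = (-1/3, 2/9)

1. E_x = -1/3  [EC · BF = -350 ∩ 2·signedArea(EAD) = 10]
2. E_y = 2/9  [EC · BF = -350 ∩ 2·signedArea(EAD) = 10]
   → E = (-1/3, 2/9)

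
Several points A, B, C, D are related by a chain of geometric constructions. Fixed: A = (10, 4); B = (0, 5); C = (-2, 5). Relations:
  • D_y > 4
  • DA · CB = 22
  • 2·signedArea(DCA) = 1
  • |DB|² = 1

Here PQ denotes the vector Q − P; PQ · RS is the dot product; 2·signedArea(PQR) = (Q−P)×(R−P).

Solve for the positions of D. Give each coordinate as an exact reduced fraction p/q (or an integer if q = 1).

D = (-1, 5)

1. D_x = -1  [2·signedArea(DCA) = 1 ∩ DA · CB = 22]
2. D_y = 5  [2·signedArea(DCA) = 1 ∩ DA · CB = 22]
   → D = (-1, 5)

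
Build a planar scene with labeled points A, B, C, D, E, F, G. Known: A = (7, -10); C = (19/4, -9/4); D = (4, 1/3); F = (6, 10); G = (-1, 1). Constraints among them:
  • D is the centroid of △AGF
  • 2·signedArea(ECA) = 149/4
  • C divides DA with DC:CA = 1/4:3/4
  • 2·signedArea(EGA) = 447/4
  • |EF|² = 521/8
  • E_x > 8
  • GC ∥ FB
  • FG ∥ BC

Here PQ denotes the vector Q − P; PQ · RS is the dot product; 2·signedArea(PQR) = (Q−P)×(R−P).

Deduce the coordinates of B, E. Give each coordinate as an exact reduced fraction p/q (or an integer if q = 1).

B = (47/4, 27/4)
E = (33/4, 9/4)

1. B_x = 47/4  [FG ∥ BC ∩ GC ∥ FB]
2. B_y = 27/4  [FG ∥ BC ∩ GC ∥ FB]
   → B = (47/4, 27/4)
3. E_x = 33/4  [2·signedArea(ECA) = 149/4 ∩ 2·signedArea(EGA) = 447/4]
4. E_y = 9/4  [2·signedArea(ECA) = 149/4 ∩ 2·signedArea(EGA) = 447/4]
   → E = (33/4, 9/4)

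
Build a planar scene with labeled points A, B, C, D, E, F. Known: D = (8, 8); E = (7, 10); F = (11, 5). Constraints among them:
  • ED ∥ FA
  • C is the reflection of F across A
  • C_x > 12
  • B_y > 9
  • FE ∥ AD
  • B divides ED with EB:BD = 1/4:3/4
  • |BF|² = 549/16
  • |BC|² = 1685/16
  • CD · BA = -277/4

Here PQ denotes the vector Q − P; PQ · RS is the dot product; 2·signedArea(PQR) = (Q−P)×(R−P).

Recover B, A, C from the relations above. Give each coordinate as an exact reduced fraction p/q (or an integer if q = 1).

A = (12, 3)
B = (29/4, 19/2)
C = (13, 1)

1. B_x = 29/4  [B divides ED with EB:BD = 1/4:3/4]
2. B_y = 19/2  [B divides ED with EB:BD = 1/4:3/4]
   → B = (29/4, 19/2)
3. A_x = 12  [FE ∥ AD ∩ ED ∥ FA]
4. A_y = 3  [FE ∥ AD ∩ ED ∥ FA]
   → A = (12, 3)
5. C_x = 13  [C is the reflection of F across A]
6. C_y = 1  [C is the reflection of F across A]
   → C = (13, 1)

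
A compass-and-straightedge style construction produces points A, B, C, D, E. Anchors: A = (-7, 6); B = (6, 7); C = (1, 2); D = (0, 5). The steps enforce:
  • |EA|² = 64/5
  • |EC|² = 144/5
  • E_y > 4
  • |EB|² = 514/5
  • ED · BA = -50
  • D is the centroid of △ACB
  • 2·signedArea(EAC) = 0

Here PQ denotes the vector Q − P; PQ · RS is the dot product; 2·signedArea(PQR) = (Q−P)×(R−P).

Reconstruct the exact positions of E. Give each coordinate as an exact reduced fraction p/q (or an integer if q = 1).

E = (-19/5, 22/5)

1. E_x = -19/5  [2·signedArea(EAC) = 0 ∩ ED · BA = -50]
2. E_y = 22/5  [2·signedArea(EAC) = 0 ∩ ED · BA = -50]
   → E = (-19/5, 22/5)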